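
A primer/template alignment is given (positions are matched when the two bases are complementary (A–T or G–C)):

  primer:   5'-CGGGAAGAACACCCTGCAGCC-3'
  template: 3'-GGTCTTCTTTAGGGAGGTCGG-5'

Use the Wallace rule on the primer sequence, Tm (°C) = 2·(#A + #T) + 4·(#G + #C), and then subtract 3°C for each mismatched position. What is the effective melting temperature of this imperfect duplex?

Primer base counts: A=6, T=1, G=6, C=8 → A+T=7, G+C=14
Perfect-match Tm = 2(7) + 4(14) = 14 + 56 = 70°C
Mismatches (positions where the bases are not complementary): 5 (at positions 2, 3, 10, 11, 16)
Effective Tm = 70 − 5×3 = 70 − 15 = 55°C

55°C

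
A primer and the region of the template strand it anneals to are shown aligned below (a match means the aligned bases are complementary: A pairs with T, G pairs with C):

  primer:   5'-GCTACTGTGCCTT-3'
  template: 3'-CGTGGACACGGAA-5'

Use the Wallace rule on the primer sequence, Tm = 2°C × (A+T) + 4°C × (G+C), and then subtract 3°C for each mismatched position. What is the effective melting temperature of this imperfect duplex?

34°C

Primer base counts: A=1, T=5, G=3, C=4 → A+T=6, G+C=7
Perfect-match Tm = 2(6) + 4(7) = 12 + 28 = 40°C
Mismatches (positions where the bases are not complementary): 2 (at positions 3, 4)
Effective Tm = 40 − 2×3 = 40 − 6 = 34°C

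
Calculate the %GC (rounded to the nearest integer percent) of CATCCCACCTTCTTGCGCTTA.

52%

Base counts: C=9, A=3, G=2, T=7
G+C = 2 + 9 = 11 out of 21 bases
%GC = 11/21 × 100 = 52.38% ≈ 52%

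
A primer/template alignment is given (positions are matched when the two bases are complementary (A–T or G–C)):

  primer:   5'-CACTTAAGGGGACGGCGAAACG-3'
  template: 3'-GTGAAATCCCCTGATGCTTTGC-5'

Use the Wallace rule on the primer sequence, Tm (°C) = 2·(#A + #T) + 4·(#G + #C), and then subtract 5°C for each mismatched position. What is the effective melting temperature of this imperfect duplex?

55°C

Primer base counts: A=7, T=2, G=8, C=5 → A+T=9, G+C=13
Perfect-match Tm = 2(9) + 4(13) = 18 + 52 = 70°C
Mismatches (positions where the bases are not complementary): 3 (at positions 6, 14, 15)
Effective Tm = 70 − 3×5 = 70 − 15 = 55°C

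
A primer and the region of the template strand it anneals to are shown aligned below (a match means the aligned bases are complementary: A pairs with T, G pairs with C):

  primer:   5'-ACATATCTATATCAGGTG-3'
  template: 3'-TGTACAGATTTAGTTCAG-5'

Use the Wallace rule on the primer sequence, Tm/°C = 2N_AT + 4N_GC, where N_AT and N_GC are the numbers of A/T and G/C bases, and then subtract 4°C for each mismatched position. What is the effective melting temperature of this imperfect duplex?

Primer base counts: A=6, T=6, G=3, C=3 → A+T=12, G+C=6
Perfect-match Tm = 2(12) + 4(6) = 24 + 24 = 48°C
Mismatches (positions where the bases are not complementary): 4 (at positions 5, 10, 15, 18)
Effective Tm = 48 − 4×4 = 48 − 16 = 32°C

32°C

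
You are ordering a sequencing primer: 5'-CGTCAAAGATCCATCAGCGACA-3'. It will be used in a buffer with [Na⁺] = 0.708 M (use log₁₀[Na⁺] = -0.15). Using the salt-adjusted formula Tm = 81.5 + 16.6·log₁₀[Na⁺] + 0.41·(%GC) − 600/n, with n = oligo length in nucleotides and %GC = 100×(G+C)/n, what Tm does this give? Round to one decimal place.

Length n = 22. T=3, A=8, G=4, C=7
G+C = 11, so %GC = 11/22 × 100 = 50%
Salt term: 16.6 × (-0.15) = -2.49
GC term: 0.41 × 50 = 20.5; length term: −600/22 = −27.273
Tm = 81.5 + (-2.49) + 20.5 − 27.273 = 72.237 → 72.2°C

72.2°C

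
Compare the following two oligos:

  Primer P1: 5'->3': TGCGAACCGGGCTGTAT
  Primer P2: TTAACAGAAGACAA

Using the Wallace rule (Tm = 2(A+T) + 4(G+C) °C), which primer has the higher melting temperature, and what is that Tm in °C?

Primer P1: A+T=7, G+C=10 → Tm = 2(7)+4(10) = 54°C
Primer P2: A+T=10, G+C=4 → Tm = 2(10)+4(4) = 36°C
54°C vs 36°C → primer P1 is higher.

Primer P1, 54°C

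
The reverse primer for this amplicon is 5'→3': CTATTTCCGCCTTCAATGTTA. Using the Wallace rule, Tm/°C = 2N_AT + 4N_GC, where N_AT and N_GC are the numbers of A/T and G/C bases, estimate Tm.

58°C

Base counts: A=4, T=9, C=6, G=2
AT pairs contribute 13, GC pairs contribute 8.
Tm = 2×13 + 4×8 = 58°C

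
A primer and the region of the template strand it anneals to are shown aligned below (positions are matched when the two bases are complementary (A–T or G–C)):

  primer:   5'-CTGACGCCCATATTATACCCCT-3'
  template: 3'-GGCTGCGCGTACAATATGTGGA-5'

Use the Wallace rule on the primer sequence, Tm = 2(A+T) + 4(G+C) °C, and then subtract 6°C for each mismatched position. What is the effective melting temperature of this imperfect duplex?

Primer base counts: A=5, T=6, G=2, C=9 → A+T=11, G+C=11
Perfect-match Tm = 2(11) + 4(11) = 22 + 44 = 66°C
Mismatches (positions where the bases are not complementary): 4 (at positions 2, 8, 12, 19)
Effective Tm = 66 − 4×6 = 66 − 24 = 42°C

42°C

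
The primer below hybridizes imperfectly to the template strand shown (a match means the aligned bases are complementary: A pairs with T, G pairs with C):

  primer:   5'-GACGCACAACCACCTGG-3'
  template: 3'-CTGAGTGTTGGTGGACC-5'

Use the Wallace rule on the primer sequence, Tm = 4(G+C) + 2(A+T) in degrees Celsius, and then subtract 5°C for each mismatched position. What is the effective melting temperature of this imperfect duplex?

Primer base counts: A=5, T=1, G=4, C=7 → A+T=6, G+C=11
Perfect-match Tm = 2(6) + 4(11) = 12 + 44 = 56°C
Mismatches (positions where the bases are not complementary): 1 (at position 4)
Effective Tm = 56 − 1×5 = 56 − 5 = 51°C

51°C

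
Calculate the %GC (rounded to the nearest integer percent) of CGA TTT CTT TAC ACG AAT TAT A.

Counting bases: G=2, C=4, A=7, T=9
G+C = 2 + 4 = 6 out of 22 bases
%GC = 6/22 × 100 = 27.27% ≈ 27%

27%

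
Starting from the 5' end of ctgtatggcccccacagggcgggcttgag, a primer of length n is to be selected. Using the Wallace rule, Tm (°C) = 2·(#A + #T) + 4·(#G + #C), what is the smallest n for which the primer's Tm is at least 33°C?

n = 11

First 10 bases: CTGTATGGCC → Tm = 32°C (< 33°C)
First 11 bases: CTGTATGGCCC → Tm = 36°C (≥ 33°C)
Each additional base adds 2°C (A/T) or 4°C (G/C), so Tm is non-decreasing in n; n = 11 is the first length to reach 33°C.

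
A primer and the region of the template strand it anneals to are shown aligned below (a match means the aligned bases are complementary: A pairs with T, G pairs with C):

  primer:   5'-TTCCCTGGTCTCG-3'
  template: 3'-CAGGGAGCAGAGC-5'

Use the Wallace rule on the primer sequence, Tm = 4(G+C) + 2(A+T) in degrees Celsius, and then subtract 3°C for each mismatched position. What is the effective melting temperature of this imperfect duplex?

Primer base counts: A=0, T=5, G=3, C=5 → A+T=5, G+C=8
Perfect-match Tm = 2(5) + 4(8) = 10 + 32 = 42°C
Mismatches (positions where the bases are not complementary): 2 (at positions 1, 7)
Effective Tm = 42 − 2×3 = 42 − 6 = 36°C

36°C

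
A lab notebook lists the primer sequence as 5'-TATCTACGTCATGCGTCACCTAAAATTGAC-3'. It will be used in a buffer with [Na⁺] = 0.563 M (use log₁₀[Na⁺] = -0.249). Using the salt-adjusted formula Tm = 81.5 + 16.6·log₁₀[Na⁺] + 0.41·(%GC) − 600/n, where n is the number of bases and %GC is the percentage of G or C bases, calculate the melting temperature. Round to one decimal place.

Length n = 30. C=8, G=4, A=9, T=9
G+C = 12, so %GC = 12/30 × 100 = 40%
Salt term: 16.6 × (-0.249) = -4.133
GC term: 0.41 × 40 = 16.4; length term: −600/30 = −20
Tm = 81.5 + (-4.133) + 16.4 − 20 = 73.767 → 73.8°C

73.8°C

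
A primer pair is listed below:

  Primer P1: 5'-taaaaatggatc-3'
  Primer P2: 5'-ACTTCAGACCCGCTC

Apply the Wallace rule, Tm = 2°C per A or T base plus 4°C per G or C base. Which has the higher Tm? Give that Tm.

Primer P2, 48°C

Primer P1: A+T=9, G+C=3 → Tm = 2(9)+4(3) = 30°C
Primer P2: A+T=6, G+C=9 → Tm = 2(6)+4(9) = 48°C
30°C vs 48°C → primer P2 is higher.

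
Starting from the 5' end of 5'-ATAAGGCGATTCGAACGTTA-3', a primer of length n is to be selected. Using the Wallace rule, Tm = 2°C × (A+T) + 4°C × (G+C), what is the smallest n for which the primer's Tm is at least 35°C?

First 12 bases: ATAAGGCGATTC → Tm = 34°C (< 35°C)
First 13 bases: ATAAGGCGATTCG → Tm = 38°C (≥ 35°C)
Since every base adds ≥2°C, Tm only increases with n, so the threshold is first crossed at n = 13.

n = 13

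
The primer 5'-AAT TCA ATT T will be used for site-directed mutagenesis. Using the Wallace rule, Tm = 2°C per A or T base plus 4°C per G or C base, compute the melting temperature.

22°C

Scanning the sequence gives A=4, T=5, C=1, G=0.
So N_AT = 9 and N_GC = 1.
Tm = 2(9) + 4(1) = 18 + 4 = 22°C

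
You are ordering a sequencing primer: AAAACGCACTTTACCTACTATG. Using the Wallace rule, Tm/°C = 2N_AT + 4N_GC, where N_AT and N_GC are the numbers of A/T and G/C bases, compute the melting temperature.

Scanning the sequence gives T=6, A=8, C=6, G=2.
So N_AT = 14 and N_GC = 8.
Tm = 2(14) + 4(8) = 28 + 32 = 60°C

60°C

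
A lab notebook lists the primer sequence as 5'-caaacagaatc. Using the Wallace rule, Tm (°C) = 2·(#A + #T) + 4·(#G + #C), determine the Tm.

Scanning the sequence gives C=3, A=6, G=1, T=1.
A+T = 7, G+C = 4
Tm = 2(7) + 4(4) = 14 + 16 = 30°C

30°C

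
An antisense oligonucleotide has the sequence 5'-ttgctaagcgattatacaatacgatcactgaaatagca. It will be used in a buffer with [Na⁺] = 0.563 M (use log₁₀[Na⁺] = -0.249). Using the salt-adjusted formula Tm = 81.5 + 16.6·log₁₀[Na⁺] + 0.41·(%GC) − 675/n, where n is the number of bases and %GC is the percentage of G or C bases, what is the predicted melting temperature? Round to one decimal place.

73.6°C

Length n = 38. Base counts: C=7, A=15, T=10, G=6
G+C = 13, so %GC = 13/38 × 100 = 34.211%
Salt term: 16.6 × (-0.249) = -4.133
GC term: 0.41 × 34.211 = 14.027; length term: −675/38 = −17.763
Tm = 81.5 + (-4.133) + 14.027 − 17.763 = 73.631 → 73.6°C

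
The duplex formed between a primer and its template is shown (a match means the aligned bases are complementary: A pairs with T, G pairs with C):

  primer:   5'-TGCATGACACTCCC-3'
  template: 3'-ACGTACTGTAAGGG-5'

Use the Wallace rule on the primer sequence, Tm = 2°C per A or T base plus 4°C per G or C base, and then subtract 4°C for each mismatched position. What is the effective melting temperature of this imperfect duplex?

Primer base counts: A=3, T=3, G=2, C=6 → A+T=6, G+C=8
Perfect-match Tm = 2(6) + 4(8) = 12 + 32 = 44°C
Mismatches (positions where the bases are not complementary): 1 (at position 10)
Effective Tm = 44 − 1×4 = 44 − 4 = 40°C

40°C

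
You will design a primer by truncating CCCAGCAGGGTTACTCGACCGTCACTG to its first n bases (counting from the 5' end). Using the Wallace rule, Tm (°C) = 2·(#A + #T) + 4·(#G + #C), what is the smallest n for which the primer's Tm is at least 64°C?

First 19 bases: CCCAGCAGGGTTACTCGAC → Tm = 62°C (< 64°C)
First 20 bases: CCCAGCAGGGTTACTCGACC → Tm = 66°C (≥ 64°C)
Since every base adds ≥2°C, Tm only increases with n, so the threshold is first crossed at n = 20.

n = 20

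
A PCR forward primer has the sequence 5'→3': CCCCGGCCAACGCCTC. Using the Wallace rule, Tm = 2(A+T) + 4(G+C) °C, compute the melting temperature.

58°C

T=1, G=3, A=2, C=10
So N_AT = 3 and N_GC = 13.
Tm = 4·13 + 2·3 = 52 + 6 = 58°C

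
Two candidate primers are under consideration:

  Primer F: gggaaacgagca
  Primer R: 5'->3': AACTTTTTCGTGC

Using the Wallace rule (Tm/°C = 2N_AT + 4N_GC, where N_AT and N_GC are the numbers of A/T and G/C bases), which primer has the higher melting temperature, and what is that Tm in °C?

Primer F, 38°C

Primer F: A+T=5, G+C=7 → Tm = 2(5)+4(7) = 38°C
Primer R: A+T=8, G+C=5 → Tm = 2(8)+4(5) = 36°C
38°C vs 36°C → primer F is higher.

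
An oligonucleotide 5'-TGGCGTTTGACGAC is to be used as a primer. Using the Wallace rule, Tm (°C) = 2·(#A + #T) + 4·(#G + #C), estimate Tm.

A=2, G=5, T=4, C=3
So N_AT = 6 and N_GC = 8.
Tm = 2×6 + 4×8 = 44°C

44°C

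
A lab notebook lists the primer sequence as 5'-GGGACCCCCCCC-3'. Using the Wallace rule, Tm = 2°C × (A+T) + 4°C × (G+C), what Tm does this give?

Counting bases: G=3, T=0, A=1, C=8
So N_AT = 1 and N_GC = 11.
Tm = 2(1) + 4(11) = 2 + 44 = 46°C

46°C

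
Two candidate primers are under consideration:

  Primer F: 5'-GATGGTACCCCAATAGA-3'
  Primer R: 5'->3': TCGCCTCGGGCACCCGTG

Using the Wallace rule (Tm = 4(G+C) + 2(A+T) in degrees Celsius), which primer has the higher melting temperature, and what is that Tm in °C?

Primer R, 64°C

Primer F: A+T=9, G+C=8 → Tm = 2(9)+4(8) = 50°C
Primer R: A+T=4, G+C=14 → Tm = 2(4)+4(14) = 64°C
50°C vs 64°C → primer R is higher.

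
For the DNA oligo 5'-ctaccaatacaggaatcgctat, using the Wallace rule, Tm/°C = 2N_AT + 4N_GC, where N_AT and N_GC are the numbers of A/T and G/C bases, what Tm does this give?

62°C

G=3, A=8, C=6, T=5
AT pairs contribute 13, GC pairs contribute 9.
Tm = 4·9 + 2·13 = 36 + 26 = 62°C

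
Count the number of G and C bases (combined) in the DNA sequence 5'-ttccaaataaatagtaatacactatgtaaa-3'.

6

Counting bases: C=4, T=9, A=15, G=2
G+C = 2 + 4 = 6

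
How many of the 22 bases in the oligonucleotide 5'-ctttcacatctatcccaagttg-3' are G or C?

9

Scanning the sequence gives C=7, G=2, T=8, A=5.
Total G or C: 2 + 7 = 9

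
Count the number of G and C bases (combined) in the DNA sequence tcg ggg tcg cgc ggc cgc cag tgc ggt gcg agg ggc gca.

32

Scanning the sequence gives G=20, C=12, T=4, A=3.
G+C = 20 + 12 = 32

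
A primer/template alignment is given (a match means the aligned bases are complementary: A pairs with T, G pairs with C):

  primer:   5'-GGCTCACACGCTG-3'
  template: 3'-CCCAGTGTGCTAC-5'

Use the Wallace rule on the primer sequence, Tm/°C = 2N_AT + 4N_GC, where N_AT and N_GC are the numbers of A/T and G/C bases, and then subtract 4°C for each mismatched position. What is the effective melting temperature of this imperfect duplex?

Primer base counts: A=2, T=2, G=4, C=5 → A+T=4, G+C=9
Perfect-match Tm = 2(4) + 4(9) = 8 + 36 = 44°C
Mismatches (positions where the bases are not complementary): 2 (at positions 3, 11)
Effective Tm = 44 − 2×4 = 44 − 8 = 36°C

36°C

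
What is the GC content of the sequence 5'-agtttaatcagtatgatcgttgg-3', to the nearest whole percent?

35%

A=6, G=6, C=2, T=9
G+C = 6 + 2 = 8 out of 23 bases
%GC = 8/23 × 100 = 34.78% ≈ 35%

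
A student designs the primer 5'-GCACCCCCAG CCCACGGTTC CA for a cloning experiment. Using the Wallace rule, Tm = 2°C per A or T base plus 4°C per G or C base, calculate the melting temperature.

76°C

Base counts: G=4, C=12, A=4, T=2
So N_AT = 6 and N_GC = 16.
Tm = 4·16 + 2·6 = 64 + 12 = 76°C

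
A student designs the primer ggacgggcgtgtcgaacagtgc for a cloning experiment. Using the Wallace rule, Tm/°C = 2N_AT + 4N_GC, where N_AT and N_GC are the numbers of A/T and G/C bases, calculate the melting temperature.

74°C

Scanning the sequence gives T=3, A=4, C=5, G=10.
A+T = 7, G+C = 15
Tm = 2(7) + 4(15) = 14 + 60 = 74°C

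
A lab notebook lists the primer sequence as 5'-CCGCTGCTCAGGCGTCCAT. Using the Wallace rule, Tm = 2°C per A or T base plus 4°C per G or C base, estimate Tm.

Base counts: C=8, A=2, G=5, T=4
AT pairs contribute 6, GC pairs contribute 13.
Tm = 4·13 + 2·6 = 52 + 12 = 64°C

64°C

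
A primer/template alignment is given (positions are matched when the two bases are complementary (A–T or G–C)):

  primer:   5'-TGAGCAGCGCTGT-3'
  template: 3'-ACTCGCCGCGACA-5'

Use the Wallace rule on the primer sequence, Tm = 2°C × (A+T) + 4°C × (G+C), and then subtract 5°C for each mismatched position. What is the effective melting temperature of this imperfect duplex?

Primer base counts: A=2, T=3, G=5, C=3 → A+T=5, G+C=8
Perfect-match Tm = 2(5) + 4(8) = 10 + 32 = 42°C
Mismatches (positions where the bases are not complementary): 1 (at position 6)
Effective Tm = 42 − 1×5 = 42 − 5 = 37°C

37°C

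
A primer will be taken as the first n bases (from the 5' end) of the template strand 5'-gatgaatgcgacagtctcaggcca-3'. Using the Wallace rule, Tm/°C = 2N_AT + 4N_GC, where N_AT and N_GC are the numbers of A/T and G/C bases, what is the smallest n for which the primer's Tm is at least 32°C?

First 10 bases: GATGAATGCG → Tm = 30°C (< 32°C)
First 11 bases: GATGAATGCGA → Tm = 32°C (≥ 32°C)
Each additional base adds 2°C (A/T) or 4°C (G/C), so Tm is non-decreasing in n; n = 11 is the first length to reach 32°C.

n = 11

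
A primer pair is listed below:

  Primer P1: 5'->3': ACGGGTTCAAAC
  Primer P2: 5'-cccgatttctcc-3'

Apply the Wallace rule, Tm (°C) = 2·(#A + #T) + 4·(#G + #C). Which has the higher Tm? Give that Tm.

Primer P1: A+T=6, G+C=6 → Tm = 2(6)+4(6) = 36°C
Primer P2: A+T=5, G+C=7 → Tm = 2(5)+4(7) = 38°C
36°C vs 38°C → primer P2 is higher.

Primer P2, 38°C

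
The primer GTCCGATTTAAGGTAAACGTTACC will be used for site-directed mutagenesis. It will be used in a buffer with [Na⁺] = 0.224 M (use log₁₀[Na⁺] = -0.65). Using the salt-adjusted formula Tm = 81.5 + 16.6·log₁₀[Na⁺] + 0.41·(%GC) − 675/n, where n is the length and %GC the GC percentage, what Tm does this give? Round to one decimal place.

59.7°C

Length n = 24. Scanning the sequence gives A=7, T=7, G=5, C=5.
G+C = 10, so %GC = 10/24 × 100 = 41.667%
Salt term: 16.6 × (-0.65) = -10.79
GC term: 0.41 × 41.667 = 17.083; length term: −675/24 = −28.125
Tm = 81.5 + (-10.79) + 17.083 − 28.125 = 59.668 → 59.7°C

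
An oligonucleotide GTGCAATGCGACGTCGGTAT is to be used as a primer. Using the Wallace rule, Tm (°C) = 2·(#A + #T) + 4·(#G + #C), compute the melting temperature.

Base counts: A=4, G=7, T=5, C=4
AT pairs contribute 9, GC pairs contribute 11.
Tm = 2(9) + 4(11) = 18 + 44 = 62°C

62°C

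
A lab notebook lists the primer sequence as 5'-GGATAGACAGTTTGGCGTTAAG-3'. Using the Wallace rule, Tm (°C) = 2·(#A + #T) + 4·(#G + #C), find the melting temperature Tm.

Base counts: A=6, C=2, T=6, G=8
So N_AT = 12 and N_GC = 10.
Tm = 4·10 + 2·12 = 40 + 24 = 64°C

64°C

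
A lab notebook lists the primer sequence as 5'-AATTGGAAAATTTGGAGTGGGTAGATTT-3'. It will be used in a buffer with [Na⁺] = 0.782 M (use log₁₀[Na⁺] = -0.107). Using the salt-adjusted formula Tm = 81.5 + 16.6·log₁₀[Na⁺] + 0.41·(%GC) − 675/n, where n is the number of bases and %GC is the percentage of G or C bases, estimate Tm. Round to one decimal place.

68.8°C

Length n = 28. T=10, A=9, C=0, G=9
G+C = 9, so %GC = 9/28 × 100 = 32.143%
Salt term: 16.6 × (-0.107) = -1.776
GC term: 0.41 × 32.143 = 13.179; length term: −675/28 = −24.107
Tm = 81.5 + (-1.776) + 13.179 − 24.107 = 68.796 → 68.8°C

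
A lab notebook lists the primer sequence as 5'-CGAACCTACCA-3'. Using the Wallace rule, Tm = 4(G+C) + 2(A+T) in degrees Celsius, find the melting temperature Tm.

Counting bases: C=5, A=4, G=1, T=1
AT pairs contribute 5, GC pairs contribute 6.
Tm = 2(5) + 4(6) = 10 + 24 = 34°C

34°C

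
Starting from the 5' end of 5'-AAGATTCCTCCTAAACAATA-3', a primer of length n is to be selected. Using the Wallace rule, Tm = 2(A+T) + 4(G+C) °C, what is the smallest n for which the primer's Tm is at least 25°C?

n = 10

First 9 bases: AAGATTCCT → Tm = 24°C (< 25°C)
First 10 bases: AAGATTCCTC → Tm = 28°C (≥ 25°C)
Each additional base adds 2°C (A/T) or 4°C (G/C), so Tm is non-decreasing in n; n = 10 is the first length to reach 25°C.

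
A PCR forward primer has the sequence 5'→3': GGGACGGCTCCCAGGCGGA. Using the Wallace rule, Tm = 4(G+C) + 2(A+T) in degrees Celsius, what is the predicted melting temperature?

Scanning the sequence gives A=3, T=1, G=9, C=6.
A+T = 4, G+C = 15
Tm = 4·15 + 2·4 = 60 + 8 = 68°C

68°C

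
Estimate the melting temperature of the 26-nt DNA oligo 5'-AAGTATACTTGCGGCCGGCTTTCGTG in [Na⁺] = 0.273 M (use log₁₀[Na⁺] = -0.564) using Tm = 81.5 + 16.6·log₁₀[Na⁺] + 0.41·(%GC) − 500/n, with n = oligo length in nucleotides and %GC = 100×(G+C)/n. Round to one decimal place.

75.0°C

Length n = 26. Scanning the sequence gives T=8, C=6, A=4, G=8.
G+C = 14, so %GC = 14/26 × 100 = 53.846%
Salt term: 16.6 × (-0.564) = -9.362
GC term: 0.41 × 53.846 = 22.077; length term: −500/26 = −19.231
Tm = 81.5 + (-9.362) + 22.077 − 19.231 = 74.984 → 75.0°C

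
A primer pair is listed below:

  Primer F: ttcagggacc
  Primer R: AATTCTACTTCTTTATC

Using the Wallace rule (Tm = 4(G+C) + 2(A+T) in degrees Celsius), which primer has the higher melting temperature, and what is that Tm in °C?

Primer R, 42°C

Primer F: A+T=4, G+C=6 → Tm = 2(4)+4(6) = 32°C
Primer R: A+T=13, G+C=4 → Tm = 2(13)+4(4) = 42°C
32°C vs 42°C → primer R is higher.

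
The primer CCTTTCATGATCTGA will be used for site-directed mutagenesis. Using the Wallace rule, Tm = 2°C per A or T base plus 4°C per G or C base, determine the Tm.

42°C

Scanning the sequence gives G=2, C=4, A=3, T=6.
So N_AT = 9 and N_GC = 6.
Tm = 2(9) + 4(6) = 18 + 24 = 42°C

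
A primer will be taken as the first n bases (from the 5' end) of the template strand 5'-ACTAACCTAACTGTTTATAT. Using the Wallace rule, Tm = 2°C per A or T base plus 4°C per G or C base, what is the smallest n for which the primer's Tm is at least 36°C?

First 12 bases: ACTAACCTAACT → Tm = 32°C (< 36°C)
First 13 bases: ACTAACCTAACTG → Tm = 36°C (≥ 36°C)
Since every base adds ≥2°C, Tm only increases with n, so the threshold is first crossed at n = 13.

n = 13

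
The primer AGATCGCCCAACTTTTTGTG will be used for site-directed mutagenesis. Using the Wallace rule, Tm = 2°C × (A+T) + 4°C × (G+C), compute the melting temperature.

58°C

Base counts: A=4, G=4, C=5, T=7
AT pairs contribute 11, GC pairs contribute 9.
Tm = 4·9 + 2·11 = 36 + 22 = 58°C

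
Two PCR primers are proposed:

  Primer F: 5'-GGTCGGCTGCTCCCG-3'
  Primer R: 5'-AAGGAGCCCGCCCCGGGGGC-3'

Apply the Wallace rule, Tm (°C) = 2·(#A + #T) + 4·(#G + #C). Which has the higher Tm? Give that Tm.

Primer F: A+T=3, G+C=12 → Tm = 2(3)+4(12) = 54°C
Primer R: A+T=3, G+C=17 → Tm = 2(3)+4(17) = 74°C
54°C vs 74°C → primer R is higher.

Primer R, 74°C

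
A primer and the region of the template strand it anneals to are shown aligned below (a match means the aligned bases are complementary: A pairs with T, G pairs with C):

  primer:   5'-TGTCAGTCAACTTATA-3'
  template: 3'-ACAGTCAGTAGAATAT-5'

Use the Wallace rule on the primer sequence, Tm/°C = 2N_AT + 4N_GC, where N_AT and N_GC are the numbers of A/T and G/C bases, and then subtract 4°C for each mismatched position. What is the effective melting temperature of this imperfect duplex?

Primer base counts: A=5, T=6, G=2, C=3 → A+T=11, G+C=5
Perfect-match Tm = 2(11) + 4(5) = 22 + 20 = 42°C
Mismatches (positions where the bases are not complementary): 1 (at position 10)
Effective Tm = 42 − 1×4 = 42 − 4 = 38°C

38°C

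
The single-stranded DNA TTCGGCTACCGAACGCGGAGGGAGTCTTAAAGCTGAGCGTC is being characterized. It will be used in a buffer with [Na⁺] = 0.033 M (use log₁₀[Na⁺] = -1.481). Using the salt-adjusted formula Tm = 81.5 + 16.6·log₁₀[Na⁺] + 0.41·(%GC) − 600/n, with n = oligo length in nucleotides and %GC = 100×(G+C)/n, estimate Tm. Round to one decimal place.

Length n = 41. Base counts: T=8, G=14, C=10, A=9
G+C = 24, so %GC = 24/41 × 100 = 58.537%
Salt term: 16.6 × (-1.481) = -24.585
GC term: 0.41 × 58.537 = 24; length term: −600/41 = −14.634
Tm = 81.5 + (-24.585) + 24 − 14.634 = 66.281 → 66.3°C

66.3°C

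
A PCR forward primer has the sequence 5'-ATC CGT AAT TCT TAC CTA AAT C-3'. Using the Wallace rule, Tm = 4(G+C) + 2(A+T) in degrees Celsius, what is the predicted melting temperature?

58°C

Counting bases: T=8, C=6, A=7, G=1
A+T = 15, G+C = 7
Tm = 2×15 + 4×7 = 58°C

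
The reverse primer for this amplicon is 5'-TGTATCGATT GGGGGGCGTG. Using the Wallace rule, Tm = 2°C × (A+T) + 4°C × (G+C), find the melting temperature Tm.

64°C

Scanning the sequence gives A=2, G=10, C=2, T=6.
So N_AT = 8 and N_GC = 12.
Tm = 4·12 + 2·8 = 48 + 16 = 64°C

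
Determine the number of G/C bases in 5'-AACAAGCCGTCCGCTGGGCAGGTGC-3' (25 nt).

T=3, C=8, A=5, G=9
G+C = 9 + 8 = 17

17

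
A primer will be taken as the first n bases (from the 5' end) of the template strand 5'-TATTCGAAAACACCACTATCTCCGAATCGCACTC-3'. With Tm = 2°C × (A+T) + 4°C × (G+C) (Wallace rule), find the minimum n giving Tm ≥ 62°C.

First 22 bases: TATTCGAAAACACCACTATCTC → Tm = 60°C (< 62°C)
First 23 bases: TATTCGAAAACACCACTATCTCC → Tm = 64°C (≥ 62°C)
Since every base adds ≥2°C, Tm only increases with n, so the threshold is first crossed at n = 23.

n = 23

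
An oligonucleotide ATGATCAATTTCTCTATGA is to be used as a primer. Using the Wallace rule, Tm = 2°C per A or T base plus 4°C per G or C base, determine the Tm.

48°C

Scanning the sequence gives G=2, A=6, C=3, T=8.
So N_AT = 14 and N_GC = 5.
Tm = 4·5 + 2·14 = 20 + 28 = 48°C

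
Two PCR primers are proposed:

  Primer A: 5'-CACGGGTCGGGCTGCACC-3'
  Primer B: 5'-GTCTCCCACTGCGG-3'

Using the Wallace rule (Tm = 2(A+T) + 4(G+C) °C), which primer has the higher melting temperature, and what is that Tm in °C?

Primer A, 64°C

Primer A: A+T=4, G+C=14 → Tm = 2(4)+4(14) = 64°C
Primer B: A+T=4, G+C=10 → Tm = 2(4)+4(10) = 48°C
64°C vs 48°C → primer A is higher.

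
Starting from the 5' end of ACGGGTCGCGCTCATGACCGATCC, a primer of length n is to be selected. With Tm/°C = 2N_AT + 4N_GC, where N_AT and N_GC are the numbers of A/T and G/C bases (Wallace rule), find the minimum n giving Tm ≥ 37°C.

First 10 bases: ACGGGTCGCG → Tm = 36°C (< 37°C)
First 11 bases: ACGGGTCGCGC → Tm = 40°C (≥ 37°C)
Each additional base adds 2°C (A/T) or 4°C (G/C), so Tm is non-decreasing in n; n = 11 is the first length to reach 37°C.

n = 11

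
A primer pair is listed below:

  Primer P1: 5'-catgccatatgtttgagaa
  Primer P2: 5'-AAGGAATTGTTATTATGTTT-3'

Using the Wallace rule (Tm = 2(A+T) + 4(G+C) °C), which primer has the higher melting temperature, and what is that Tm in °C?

Primer P1, 52°C

Primer P1: A+T=12, G+C=7 → Tm = 2(12)+4(7) = 52°C
Primer P2: A+T=16, G+C=4 → Tm = 2(16)+4(4) = 48°C
52°C vs 48°C → primer P1 is higher.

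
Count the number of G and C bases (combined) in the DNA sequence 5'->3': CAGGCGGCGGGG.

11

Scanning the sequence gives C=3, T=0, G=8, A=1.
Total G or C: 8 + 3 = 11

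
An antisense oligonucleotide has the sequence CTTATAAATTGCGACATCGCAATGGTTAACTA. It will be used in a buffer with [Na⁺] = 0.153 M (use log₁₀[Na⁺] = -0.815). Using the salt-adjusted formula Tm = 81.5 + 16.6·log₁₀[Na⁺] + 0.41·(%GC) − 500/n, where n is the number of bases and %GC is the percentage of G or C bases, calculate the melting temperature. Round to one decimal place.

Length n = 32. Counting bases: A=11, G=5, C=6, T=10
G+C = 11, so %GC = 11/32 × 100 = 34.375%
Salt term: 16.6 × (-0.815) = -13.529
GC term: 0.41 × 34.375 = 14.094; length term: −500/32 = −15.625
Tm = 81.5 + (-13.529) + 14.094 − 15.625 = 66.44 → 66.4°C

66.4°C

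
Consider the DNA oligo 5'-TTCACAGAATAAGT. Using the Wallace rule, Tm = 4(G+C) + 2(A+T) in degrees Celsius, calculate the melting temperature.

36°C

Scanning the sequence gives A=6, T=4, G=2, C=2.
So N_AT = 10 and N_GC = 4.
Tm = 4·4 + 2·10 = 16 + 20 = 36°C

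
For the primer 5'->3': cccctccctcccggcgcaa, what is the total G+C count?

A=2, T=2, C=12, G=3
Total G or C: 3 + 12 = 15

15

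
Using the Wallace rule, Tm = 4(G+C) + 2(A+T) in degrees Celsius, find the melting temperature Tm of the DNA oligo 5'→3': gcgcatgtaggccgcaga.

60°C

C=5, A=4, G=7, T=2
AT pairs contribute 6, GC pairs contribute 12.
Tm = 4·12 + 2·6 = 48 + 12 = 60°C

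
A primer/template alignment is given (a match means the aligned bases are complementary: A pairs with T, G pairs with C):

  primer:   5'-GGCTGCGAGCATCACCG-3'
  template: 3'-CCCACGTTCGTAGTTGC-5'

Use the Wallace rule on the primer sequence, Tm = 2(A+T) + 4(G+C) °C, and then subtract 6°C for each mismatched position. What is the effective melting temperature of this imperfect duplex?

Primer base counts: A=3, T=2, G=6, C=6 → A+T=5, G+C=12
Perfect-match Tm = 2(5) + 4(12) = 10 + 48 = 58°C
Mismatches (positions where the bases are not complementary): 3 (at positions 3, 7, 15)
Effective Tm = 58 − 3×6 = 58 − 18 = 40°C

40°C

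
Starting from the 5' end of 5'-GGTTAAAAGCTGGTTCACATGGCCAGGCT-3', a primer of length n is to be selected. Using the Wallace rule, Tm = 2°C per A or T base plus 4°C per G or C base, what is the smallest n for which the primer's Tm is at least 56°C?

n = 20

First 19 bases: GGTTAAAAGCTGGTTCACA → Tm = 54°C (< 56°C)
First 20 bases: GGTTAAAAGCTGGTTCACAT → Tm = 56°C (≥ 56°C)
Each additional base adds 2°C (A/T) or 4°C (G/C), so Tm is non-decreasing in n; n = 20 is the first length to reach 56°C.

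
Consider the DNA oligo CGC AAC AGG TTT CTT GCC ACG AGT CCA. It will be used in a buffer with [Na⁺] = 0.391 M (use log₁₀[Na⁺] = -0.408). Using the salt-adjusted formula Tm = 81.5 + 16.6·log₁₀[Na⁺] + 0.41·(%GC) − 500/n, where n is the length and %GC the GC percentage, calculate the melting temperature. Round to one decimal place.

79.0°C

Length n = 27. Scanning the sequence gives G=6, C=9, A=6, T=6.
G+C = 15, so %GC = 15/27 × 100 = 55.556%
Salt term: 16.6 × (-0.408) = -6.773
GC term: 0.41 × 55.556 = 22.778; length term: −500/27 = −18.519
Tm = 81.5 + (-6.773) + 22.778 − 18.519 = 78.986 → 79.0°C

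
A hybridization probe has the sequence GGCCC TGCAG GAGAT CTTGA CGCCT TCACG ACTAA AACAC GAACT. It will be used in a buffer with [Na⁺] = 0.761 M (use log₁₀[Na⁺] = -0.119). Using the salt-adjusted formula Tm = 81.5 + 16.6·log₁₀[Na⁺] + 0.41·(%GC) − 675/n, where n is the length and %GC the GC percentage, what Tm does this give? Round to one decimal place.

Length n = 45. Scanning the sequence gives C=14, G=10, T=8, A=13.
G+C = 24, so %GC = 24/45 × 100 = 53.333%
Salt term: 16.6 × (-0.119) = -1.975
GC term: 0.41 × 53.333 = 21.867; length term: −675/45 = −15
Tm = 81.5 + (-1.975) + 21.867 − 15 = 86.392 → 86.4°C

86.4°C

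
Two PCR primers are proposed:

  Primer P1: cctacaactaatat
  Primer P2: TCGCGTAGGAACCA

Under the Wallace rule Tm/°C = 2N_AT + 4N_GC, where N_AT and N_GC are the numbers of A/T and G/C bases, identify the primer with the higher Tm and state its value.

Primer P2, 44°C

Primer P1: A+T=10, G+C=4 → Tm = 2(10)+4(4) = 36°C
Primer P2: A+T=6, G+C=8 → Tm = 2(6)+4(8) = 44°C
36°C vs 44°C → primer P2 is higher.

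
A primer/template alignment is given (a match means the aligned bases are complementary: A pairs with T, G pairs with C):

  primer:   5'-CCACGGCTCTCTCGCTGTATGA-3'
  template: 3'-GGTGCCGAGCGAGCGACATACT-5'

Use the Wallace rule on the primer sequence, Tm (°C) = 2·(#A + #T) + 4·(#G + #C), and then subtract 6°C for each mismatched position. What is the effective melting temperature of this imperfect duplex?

Primer base counts: A=3, T=6, G=5, C=8 → A+T=9, G+C=13
Perfect-match Tm = 2(9) + 4(13) = 18 + 52 = 70°C
Mismatches (positions where the bases are not complementary): 1 (at position 10)
Effective Tm = 70 − 1×6 = 70 − 6 = 64°C

64°C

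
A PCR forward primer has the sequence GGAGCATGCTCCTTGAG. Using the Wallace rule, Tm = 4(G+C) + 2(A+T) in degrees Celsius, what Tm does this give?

Base counts: C=4, T=4, A=3, G=6
So N_AT = 7 and N_GC = 10.
Tm = 4·10 + 2·7 = 40 + 14 = 54°C

54°C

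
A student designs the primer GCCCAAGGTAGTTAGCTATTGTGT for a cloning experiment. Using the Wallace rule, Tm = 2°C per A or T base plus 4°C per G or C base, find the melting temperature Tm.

70°C

Counting bases: C=4, T=8, G=7, A=5
So N_AT = 13 and N_GC = 11.
Tm = 2(13) + 4(11) = 26 + 44 = 70°C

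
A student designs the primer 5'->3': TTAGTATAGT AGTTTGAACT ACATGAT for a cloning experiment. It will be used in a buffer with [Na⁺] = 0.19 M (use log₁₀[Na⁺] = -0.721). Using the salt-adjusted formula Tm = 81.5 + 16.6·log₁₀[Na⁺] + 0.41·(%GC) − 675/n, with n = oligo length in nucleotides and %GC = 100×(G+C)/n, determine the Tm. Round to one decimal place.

Length n = 27. Counting bases: C=2, T=11, G=5, A=9
G+C = 7, so %GC = 7/27 × 100 = 25.926%
Salt term: 16.6 × (-0.721) = -11.969
GC term: 0.41 × 25.926 = 10.63; length term: −675/27 = −25
Tm = 81.5 + (-11.969) + 10.63 − 25 = 55.161 → 55.2°C

55.2°C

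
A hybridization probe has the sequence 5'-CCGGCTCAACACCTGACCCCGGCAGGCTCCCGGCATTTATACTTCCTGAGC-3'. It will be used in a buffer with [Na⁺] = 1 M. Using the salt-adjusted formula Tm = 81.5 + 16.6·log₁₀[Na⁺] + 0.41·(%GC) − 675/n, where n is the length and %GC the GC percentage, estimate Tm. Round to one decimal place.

Length n = 51. C=21, T=10, A=9, G=11
G+C = 32, so %GC = 32/51 × 100 = 62.745%
Salt term: 16.6 × (0) = 0
GC term: 0.41 × 62.745 = 25.725; length term: −675/51 = −13.235
Tm = 81.5 + (0) + 25.725 − 13.235 = 93.99 → 94.0°C

94.0°C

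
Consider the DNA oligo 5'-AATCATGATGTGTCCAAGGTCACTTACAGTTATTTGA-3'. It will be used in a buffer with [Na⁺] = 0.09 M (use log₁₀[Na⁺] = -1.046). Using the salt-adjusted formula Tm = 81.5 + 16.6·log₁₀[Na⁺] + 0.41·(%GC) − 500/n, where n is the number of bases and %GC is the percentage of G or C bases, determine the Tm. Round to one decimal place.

Length n = 37. Counting bases: A=11, G=7, T=13, C=6
G+C = 13, so %GC = 13/37 × 100 = 35.135%
Salt term: 16.6 × (-1.046) = -17.364
GC term: 0.41 × 35.135 = 14.405; length term: −500/37 = −13.514
Tm = 81.5 + (-17.364) + 14.405 − 13.514 = 65.027 → 65.0°C

65.0°C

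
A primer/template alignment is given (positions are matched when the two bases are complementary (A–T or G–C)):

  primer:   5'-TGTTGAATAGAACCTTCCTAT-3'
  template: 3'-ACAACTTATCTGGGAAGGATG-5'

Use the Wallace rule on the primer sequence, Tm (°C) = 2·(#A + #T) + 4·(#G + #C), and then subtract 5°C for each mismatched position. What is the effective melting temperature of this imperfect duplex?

Primer base counts: A=6, T=8, G=3, C=4 → A+T=14, G+C=7
Perfect-match Tm = 2(14) + 4(7) = 28 + 28 = 56°C
Mismatches (positions where the bases are not complementary): 2 (at positions 12, 21)
Effective Tm = 56 − 2×5 = 56 − 10 = 46°C

46°C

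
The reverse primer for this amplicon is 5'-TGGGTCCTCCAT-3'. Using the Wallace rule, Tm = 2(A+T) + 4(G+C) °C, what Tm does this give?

Scanning the sequence gives G=3, T=4, A=1, C=4.
So N_AT = 5 and N_GC = 7.
Tm = 2(5) + 4(7) = 10 + 28 = 38°C

38°C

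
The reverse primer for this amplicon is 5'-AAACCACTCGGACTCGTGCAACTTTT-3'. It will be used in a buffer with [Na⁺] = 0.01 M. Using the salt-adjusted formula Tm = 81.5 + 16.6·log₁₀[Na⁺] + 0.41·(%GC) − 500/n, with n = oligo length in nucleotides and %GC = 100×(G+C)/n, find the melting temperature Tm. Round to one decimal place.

48.0°C

Length n = 26. Scanning the sequence gives A=7, C=8, T=7, G=4.
G+C = 12, so %GC = 12/26 × 100 = 46.154%
Salt term: 16.6 × (-2) = -33.2
GC term: 0.41 × 46.154 = 18.923; length term: −500/26 = −19.231
Tm = 81.5 + (-33.2) + 18.923 − 19.231 = 47.992 → 48.0°C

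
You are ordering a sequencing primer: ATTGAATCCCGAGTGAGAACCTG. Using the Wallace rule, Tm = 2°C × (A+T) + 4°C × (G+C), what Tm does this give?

68°C

Base counts: G=6, A=7, T=5, C=5
So N_AT = 12 and N_GC = 11.
Tm = 2×12 + 4×11 = 68°C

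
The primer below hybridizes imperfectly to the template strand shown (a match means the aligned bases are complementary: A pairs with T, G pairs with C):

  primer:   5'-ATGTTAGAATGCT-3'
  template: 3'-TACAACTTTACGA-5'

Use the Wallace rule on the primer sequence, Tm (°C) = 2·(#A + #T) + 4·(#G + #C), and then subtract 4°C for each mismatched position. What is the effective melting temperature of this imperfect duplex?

26°C

Primer base counts: A=4, T=5, G=3, C=1 → A+T=9, G+C=4
Perfect-match Tm = 2(9) + 4(4) = 18 + 16 = 34°C
Mismatches (positions where the bases are not complementary): 2 (at positions 6, 7)
Effective Tm = 34 − 2×4 = 34 − 8 = 26°C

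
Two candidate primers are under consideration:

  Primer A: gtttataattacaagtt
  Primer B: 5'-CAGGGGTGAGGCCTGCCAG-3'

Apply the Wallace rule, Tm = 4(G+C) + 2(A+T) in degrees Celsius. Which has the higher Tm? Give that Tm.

Primer A: A+T=14, G+C=3 → Tm = 2(14)+4(3) = 40°C
Primer B: A+T=5, G+C=14 → Tm = 2(5)+4(14) = 66°C
40°C vs 66°C → primer B is higher.

Primer B, 66°C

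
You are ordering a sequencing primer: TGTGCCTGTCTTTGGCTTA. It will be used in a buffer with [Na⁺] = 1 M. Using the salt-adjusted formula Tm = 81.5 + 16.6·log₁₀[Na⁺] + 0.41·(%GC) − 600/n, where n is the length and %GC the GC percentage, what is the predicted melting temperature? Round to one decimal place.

69.3°C

Length n = 19. Counting bases: A=1, G=5, C=4, T=9
G+C = 9, so %GC = 9/19 × 100 = 47.368%
Salt term: 16.6 × (0) = 0
GC term: 0.41 × 47.368 = 19.421; length term: −600/19 = −31.579
Tm = 81.5 + (0) + 19.421 − 31.579 = 69.342 → 69.3°C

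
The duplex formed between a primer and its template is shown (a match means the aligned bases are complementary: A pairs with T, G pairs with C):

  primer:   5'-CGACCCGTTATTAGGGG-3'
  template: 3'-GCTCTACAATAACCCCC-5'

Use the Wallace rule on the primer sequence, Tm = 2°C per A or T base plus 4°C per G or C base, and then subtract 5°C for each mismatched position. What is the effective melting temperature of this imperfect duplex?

Primer base counts: A=3, T=4, G=6, C=4 → A+T=7, G+C=10
Perfect-match Tm = 2(7) + 4(10) = 14 + 40 = 54°C
Mismatches (positions where the bases are not complementary): 4 (at positions 4, 5, 6, 13)
Effective Tm = 54 − 4×5 = 54 − 20 = 34°C

34°C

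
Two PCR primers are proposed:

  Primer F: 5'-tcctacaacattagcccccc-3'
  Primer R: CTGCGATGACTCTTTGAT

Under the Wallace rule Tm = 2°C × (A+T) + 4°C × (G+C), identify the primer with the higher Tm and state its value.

Primer F, 62°C

Primer F: A+T=9, G+C=11 → Tm = 2(9)+4(11) = 62°C
Primer R: A+T=10, G+C=8 → Tm = 2(10)+4(8) = 52°C
62°C vs 52°C → primer F is higher.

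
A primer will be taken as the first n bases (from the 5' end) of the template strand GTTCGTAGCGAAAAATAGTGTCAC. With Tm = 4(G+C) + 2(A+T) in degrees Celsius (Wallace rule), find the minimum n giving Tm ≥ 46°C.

n = 17

First 16 bases: GTTCGTAGCGAAAAAT → Tm = 44°C (< 46°C)
First 17 bases: GTTCGTAGCGAAAAATA → Tm = 46°C (≥ 46°C)
Since every base adds ≥2°C, Tm only increases with n, so the threshold is first crossed at n = 17.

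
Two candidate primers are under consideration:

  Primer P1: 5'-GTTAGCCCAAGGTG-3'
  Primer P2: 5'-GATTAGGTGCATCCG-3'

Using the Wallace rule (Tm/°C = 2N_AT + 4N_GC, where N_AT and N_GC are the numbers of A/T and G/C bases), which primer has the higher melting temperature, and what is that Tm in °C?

Primer P1: A+T=6, G+C=8 → Tm = 2(6)+4(8) = 44°C
Primer P2: A+T=7, G+C=8 → Tm = 2(7)+4(8) = 46°C
44°C vs 46°C → primer P2 is higher.

Primer P2, 46°C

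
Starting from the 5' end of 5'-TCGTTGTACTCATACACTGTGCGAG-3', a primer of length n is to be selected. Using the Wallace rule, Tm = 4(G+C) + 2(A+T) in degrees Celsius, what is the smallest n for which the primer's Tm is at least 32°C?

First 10 bases: TCGTTGTACT → Tm = 28°C (< 32°C)
First 11 bases: TCGTTGTACTC → Tm = 32°C (≥ 32°C)
Since every base adds ≥2°C, Tm only increases with n, so the threshold is first crossed at n = 11.

n = 11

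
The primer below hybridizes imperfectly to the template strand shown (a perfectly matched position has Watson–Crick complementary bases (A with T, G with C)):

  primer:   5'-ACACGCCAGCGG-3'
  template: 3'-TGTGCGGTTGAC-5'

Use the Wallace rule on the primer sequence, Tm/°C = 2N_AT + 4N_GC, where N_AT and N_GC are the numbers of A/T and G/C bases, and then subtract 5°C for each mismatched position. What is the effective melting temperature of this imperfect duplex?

Primer base counts: A=3, T=0, G=4, C=5 → A+T=3, G+C=9
Perfect-match Tm = 2(3) + 4(9) = 6 + 36 = 42°C
Mismatches (positions where the bases are not complementary): 2 (at positions 9, 11)
Effective Tm = 42 − 2×5 = 42 − 10 = 32°C

32°C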